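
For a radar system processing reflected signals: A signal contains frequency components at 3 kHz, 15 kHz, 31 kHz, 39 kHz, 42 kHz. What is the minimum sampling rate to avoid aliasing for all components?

The highest frequency component is f_max = 42 kHz.
Nyquist rate = 2 * f_max = 2 * 42 kHz = 84 kHz.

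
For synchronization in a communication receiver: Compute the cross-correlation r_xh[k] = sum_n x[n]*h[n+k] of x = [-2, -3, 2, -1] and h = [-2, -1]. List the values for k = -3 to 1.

Both sequences indexed from 0 and zero outside their support.
Lags with overlap: k = -3 to 1.
  r_xh[-3] = x[3]*h[0] = 2
  r_xh[-2] = x[2]*h[0] + x[3]*h[1] = -3
  r_xh[-1] = x[1]*h[0] + x[2]*h[1] = 4
  r_xh[0] = x[0]*h[0] + x[1]*h[1] = 7
  r_xh[1] = x[0]*h[1] = 2
r_xh = [2, -3, 4, 7, 2] (for k = -3, ..., 1)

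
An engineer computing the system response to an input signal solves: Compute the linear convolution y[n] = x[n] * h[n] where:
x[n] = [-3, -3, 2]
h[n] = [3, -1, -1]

y[n] = sum_k x[k]*h[n-k]. Output length = len(x) + len(h) - 1 = 3 + 3 - 1 = 5.
y[0] = -3*3 = -9
y[1] = -3*3 + -3*-1 = -6
y[2] = 2*3 + -3*-1 + -3*-1 = 12
y[3] = 2*-1 + -3*-1 = 1
y[4] = 2*-1 = -2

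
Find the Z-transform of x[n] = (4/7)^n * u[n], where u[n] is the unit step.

The Z-transform of a^n * u[n] is z/(z-a) for |z| > |a|.
Here a = 4/7, so X(z) = z/(z - (4/7)) = 7z/(7z - 4)
ROC: |z| > 4/7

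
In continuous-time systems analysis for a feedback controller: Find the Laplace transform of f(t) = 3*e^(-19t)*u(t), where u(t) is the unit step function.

Standard Laplace transform pair:
e^(-at)*u(t) <-> 1/(s+a)
With a = 19: L{3*e^(-19t)*u(t)} = 3/(s+19), ROC: Re(s) > -19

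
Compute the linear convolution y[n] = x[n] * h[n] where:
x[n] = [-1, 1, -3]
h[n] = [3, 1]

y[n] = sum_k x[k]*h[n-k]. Output length = len(x) + len(h) - 1 = 3 + 2 - 1 = 4.
y[0] = -1*3 = -3
y[1] = 1*3 + -1*1 = 2
y[2] = -3*3 + 1*1 = -8
y[3] = -3*1 = -3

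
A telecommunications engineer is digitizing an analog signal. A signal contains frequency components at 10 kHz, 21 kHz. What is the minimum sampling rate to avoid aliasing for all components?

The highest frequency component is f_max = 21 kHz.
Nyquist rate = 2 * f_max = 2 * 21 kHz = 42 kHz.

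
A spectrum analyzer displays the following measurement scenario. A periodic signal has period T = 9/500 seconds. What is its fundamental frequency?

The fundamental frequency is the reciprocal of the period.
f = 1/T = 1/(9/500) = 500/9 Hz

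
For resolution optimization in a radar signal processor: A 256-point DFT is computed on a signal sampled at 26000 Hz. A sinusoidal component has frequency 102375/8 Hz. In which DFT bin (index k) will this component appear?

DFT frequency resolution = f_s/N = 26000/256 = 1625/16 Hz
Bin index k = f_signal / resolution = 102375/8 / 1625/16 = 126
The signal frequency 102375/8 Hz falls in DFT bin k = 126.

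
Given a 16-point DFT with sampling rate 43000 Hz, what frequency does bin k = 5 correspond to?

The frequency of DFT bin k is: f_k = k * f_s / N
f_5 = 5 * 43000 / 16 = 26875/2 Hz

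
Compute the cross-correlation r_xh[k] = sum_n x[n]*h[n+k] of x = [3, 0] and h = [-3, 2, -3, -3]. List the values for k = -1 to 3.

Both sequences indexed from 0 and zero outside their support.
Lags with overlap: k = -1 to 3.
  r_xh[-1] = x[1]*h[0] = 0
  r_xh[0] = x[0]*h[0] + x[1]*h[1] = -9
  r_xh[1] = x[0]*h[1] + x[1]*h[2] = 6
  r_xh[2] = x[0]*h[2] + x[1]*h[3] = -9
  r_xh[3] = x[0]*h[3] = -9
r_xh = [0, -9, 6, -9, -9] (for k = -1, ..., 3)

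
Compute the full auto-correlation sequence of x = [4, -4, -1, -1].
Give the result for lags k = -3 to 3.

r_xx[k] = sum_m x[m]*x[m+k], indexed from 0, for k = -3 to 3:
  r_xx[-3] = x[3]*x[0] = -4
  r_xx[-2] = x[2]*x[0] + x[3]*x[1] = 0
  r_xx[-1] = x[1]*x[0] + x[2]*x[1] + x[3]*x[2] = -11
  r_xx[0] = x[0]*x[0] + x[1]*x[1] + x[2]*x[2] + x[3]*x[3] = 34
  r_xx[1] = x[0]*x[1] + x[1]*x[2] + x[2]*x[3] = -11
  r_xx[2] = x[0]*x[2] + x[1]*x[3] = 0
  r_xx[3] = x[0]*x[3] = -4
r_xx = [-4, 0, -11, 34, -11, 0, -4]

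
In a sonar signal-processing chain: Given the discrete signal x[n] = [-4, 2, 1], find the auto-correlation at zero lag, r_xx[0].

The auto-correlation at zero lag r_xx[0] equals the signal energy.
r_xx[0] = sum of x[n]^2 = (-4)^2 + 2^2 + 1^2
= 16 + 4 + 1 = 21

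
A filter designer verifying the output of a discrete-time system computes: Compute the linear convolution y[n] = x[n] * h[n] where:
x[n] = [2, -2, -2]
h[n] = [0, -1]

y[n] = sum_k x[k]*h[n-k]. Output length = len(x) + len(h) - 1 = 3 + 2 - 1 = 4.
y[0] = 2*0 = 0
y[1] = -2*0 + 2*-1 = -2
y[2] = -2*0 + -2*-1 = 2
y[3] = -2*-1 = 2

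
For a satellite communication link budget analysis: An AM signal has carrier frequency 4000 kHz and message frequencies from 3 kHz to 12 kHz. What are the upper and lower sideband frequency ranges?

Upper sideband (USB) = fc + [fm_low, fm_high] = 4000 + [3, 12] = [4003, 4012] kHz
Lower sideband (LSB) = fc - [fm_high, fm_low] = 4000 - [12, 3] = [3988, 3997] kHz
Total occupied spectrum: 3988 kHz to 4012 kHz (plus carrier at 4000 kHz)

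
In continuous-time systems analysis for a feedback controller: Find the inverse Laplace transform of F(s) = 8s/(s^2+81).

Standard pair: s/(s^2+w^2) <-> cos(wt)*u(t)
With k=8, w=9: f(t) = 8*cos(9t)*u(t)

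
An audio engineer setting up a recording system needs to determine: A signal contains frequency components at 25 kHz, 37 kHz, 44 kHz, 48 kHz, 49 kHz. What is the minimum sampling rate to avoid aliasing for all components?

The highest frequency component is f_max = 49 kHz.
Nyquist rate = 2 * f_max = 2 * 49 kHz = 98 kHz.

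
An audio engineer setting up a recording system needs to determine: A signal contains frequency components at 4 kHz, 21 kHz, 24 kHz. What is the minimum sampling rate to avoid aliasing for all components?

The highest frequency component is f_max = 24 kHz.
Nyquist rate = 2 * f_max = 2 * 24 kHz = 48 kHz.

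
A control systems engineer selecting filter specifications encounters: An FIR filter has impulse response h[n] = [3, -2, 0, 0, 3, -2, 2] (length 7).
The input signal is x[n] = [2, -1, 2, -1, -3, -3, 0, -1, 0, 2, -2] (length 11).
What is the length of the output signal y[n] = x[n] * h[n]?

For linear convolution, the output length is:
len(y) = len(x) + len(h) - 1 = 11 + 7 - 1 = 17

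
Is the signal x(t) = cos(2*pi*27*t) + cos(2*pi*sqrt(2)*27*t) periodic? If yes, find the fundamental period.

f1 = 27 Hz, f2 = 27*sqrt(2) Hz
Ratio f2/f1 = sqrt(2), which is irrational.
Since the frequency ratio is irrational, no common period exists.
The signal is not periodic.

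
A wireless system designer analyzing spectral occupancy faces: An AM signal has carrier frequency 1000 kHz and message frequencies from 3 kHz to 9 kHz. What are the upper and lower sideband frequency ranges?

Upper sideband (USB) = fc + [fm_low, fm_high] = 1000 + [3, 9] = [1003, 1009] kHz
Lower sideband (LSB) = fc - [fm_high, fm_low] = 1000 - [9, 3] = [991, 997] kHz
Total occupied spectrum: 991 kHz to 1009 kHz (plus carrier at 1000 kHz)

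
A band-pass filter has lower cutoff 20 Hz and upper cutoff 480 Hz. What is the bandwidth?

Bandwidth = f_high - f_low
= 480 Hz - 20 Hz = 460 Hz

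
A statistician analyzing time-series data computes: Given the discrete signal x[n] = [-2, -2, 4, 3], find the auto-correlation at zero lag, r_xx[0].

The auto-correlation at zero lag r_xx[0] equals the signal energy.
r_xx[0] = sum of x[n]^2 = (-2)^2 + (-2)^2 + 4^2 + 3^2
= 4 + 4 + 16 + 9 = 33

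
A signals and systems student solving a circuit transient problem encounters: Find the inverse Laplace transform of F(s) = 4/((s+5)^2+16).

Standard pair: w/((s+a)^2+w^2) <-> e^(-at)*sin(wt)*u(t)
With a=5, w=4: f(t) = e^(-5t)*sin(4t)*u(t)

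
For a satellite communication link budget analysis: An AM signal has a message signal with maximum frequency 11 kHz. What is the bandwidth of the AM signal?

In AM (double-sideband), the bandwidth is twice the message frequency.
BW = 2 * f_m = 2 * 11 kHz = 22 kHz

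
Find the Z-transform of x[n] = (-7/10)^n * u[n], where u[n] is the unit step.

The Z-transform of a^n * u[n] is z/(z-a) for |z| > |a|.
Here a = -7/10, so X(z) = z/(z - (-7/10)) = 10z/(10z + 7)
ROC: |z| > 7/10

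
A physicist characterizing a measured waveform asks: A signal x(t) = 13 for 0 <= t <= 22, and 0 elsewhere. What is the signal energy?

Energy = integral of |x(t)|^2 dt over the signal duration
= 13^2 * 22 = 169 * 22 = 3718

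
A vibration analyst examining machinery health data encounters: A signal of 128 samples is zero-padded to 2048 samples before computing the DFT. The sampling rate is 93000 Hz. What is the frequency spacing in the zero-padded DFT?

Original DFT: N = 128, resolution = f_s/N = 93000/128 = 11625/16 Hz
Zero-padded DFT: N = 2048, resolution = f_s/N = 93000/2048 = 11625/256 Hz
Zero-padding interpolates the spectrum (finer frequency grid)
but does NOT improve the true spectral resolution (ability to resolve close frequencies).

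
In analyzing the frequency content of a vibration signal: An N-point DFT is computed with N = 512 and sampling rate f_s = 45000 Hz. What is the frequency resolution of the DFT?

DFT frequency resolution = f_s / N
= 45000 / 512 = 5625/64 Hz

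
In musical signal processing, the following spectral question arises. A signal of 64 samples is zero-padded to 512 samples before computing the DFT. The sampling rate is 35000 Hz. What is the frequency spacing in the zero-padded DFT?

Original DFT: N = 64, resolution = f_s/N = 35000/64 = 4375/8 Hz
Zero-padded DFT: N = 512, resolution = f_s/N = 35000/512 = 4375/64 Hz
Zero-padding interpolates the spectrum (finer frequency grid)
but does NOT improve the true spectral resolution (ability to resolve close frequencies).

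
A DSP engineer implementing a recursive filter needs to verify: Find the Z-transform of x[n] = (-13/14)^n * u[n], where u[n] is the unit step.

The Z-transform of a^n * u[n] is z/(z-a) for |z| > |a|.
Here a = -13/14, so X(z) = z/(z - (-13/14)) = 14z/(14z + 13)
ROC: |z| > 13/14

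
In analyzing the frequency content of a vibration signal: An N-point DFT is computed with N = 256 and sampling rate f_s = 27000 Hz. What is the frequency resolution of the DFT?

DFT frequency resolution = f_s / N
= 27000 / 256 = 3375/32 Hz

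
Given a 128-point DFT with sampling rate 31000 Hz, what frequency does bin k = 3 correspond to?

The frequency of DFT bin k is: f_k = k * f_s / N
f_3 = 3 * 31000 / 128 = 11625/16 Hz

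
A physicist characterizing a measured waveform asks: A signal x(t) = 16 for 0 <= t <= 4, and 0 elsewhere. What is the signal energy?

Energy = integral of |x(t)|^2 dt over the signal duration
= 16^2 * 4 = 256 * 4 = 1024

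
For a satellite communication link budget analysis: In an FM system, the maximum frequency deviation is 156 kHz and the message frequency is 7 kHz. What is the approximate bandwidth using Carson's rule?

Carson's rule: BW = 2*(delta_f + f_m)
= 2*(156 + 7) kHz = 326 kHz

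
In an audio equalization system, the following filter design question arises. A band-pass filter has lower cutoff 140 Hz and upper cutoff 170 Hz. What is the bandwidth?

Bandwidth = f_high - f_low
= 170 Hz - 140 Hz = 30 Hz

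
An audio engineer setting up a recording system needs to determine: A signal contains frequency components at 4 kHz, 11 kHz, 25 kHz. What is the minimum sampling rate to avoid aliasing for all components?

The highest frequency component is f_max = 25 kHz.
Nyquist rate = 2 * f_max = 2 * 25 kHz = 50 kHz.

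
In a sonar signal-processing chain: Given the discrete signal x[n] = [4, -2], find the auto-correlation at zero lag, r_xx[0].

The auto-correlation at zero lag r_xx[0] equals the signal energy.
r_xx[0] = sum of x[n]^2 = 4^2 + (-2)^2
= 16 + 4 = 20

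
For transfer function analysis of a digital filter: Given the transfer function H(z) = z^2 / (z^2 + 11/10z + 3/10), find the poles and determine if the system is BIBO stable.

Poles are roots of the denominator: z^2 + 11/10z + 3/10 = 0.
Quadratic formula: z = [-(11/10) +/- sqrt((11/10)^2 - 4*(3/10))] / 2
Discriminant = 121/100 - 6/5 = 1/100; sqrt = 1/10.
z = (-11/10 +/- 1/10) / 2 => z = -1/2 or z = -3/5.
|p1| = 1/2, |p2| = 3/5.
For BIBO stability, all poles must lie inside the unit circle (|p| < 1).
System is STABLE since both |p| < 1.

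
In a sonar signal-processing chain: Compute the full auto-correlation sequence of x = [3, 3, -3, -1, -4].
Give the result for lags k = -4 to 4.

r_xx[k] = sum_m x[m]*x[m+k], indexed from 0, for k = -4 to 4:
  r_xx[-4] = x[4]*x[0] = -12
  r_xx[-3] = x[3]*x[0] + x[4]*x[1] = -15
  r_xx[-2] = x[2]*x[0] + x[3]*x[1] + x[4]*x[2] = 0
  r_xx[-1] = x[1]*x[0] + x[2]*x[1] + x[3]*x[2] + x[4]*x[3] = 7
  r_xx[0] = x[0]*x[0] + x[1]*x[1] + x[2]*x[2] + x[3]*x[3] + x[4]*x[4] = 44
  r_xx[1] = x[0]*x[1] + x[1]*x[2] + x[2]*x[3] + x[3]*x[4] = 7
  r_xx[2] = x[0]*x[2] + x[1]*x[3] + x[2]*x[4] = 0
  r_xx[3] = x[0]*x[3] + x[1]*x[4] = -15
  r_xx[4] = x[0]*x[4] = -12
r_xx = [-12, -15, 0, 7, 44, 7, 0, -15, -12]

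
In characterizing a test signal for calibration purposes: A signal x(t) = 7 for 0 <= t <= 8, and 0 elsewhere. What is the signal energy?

Energy = integral of |x(t)|^2 dt over the signal duration
= 7^2 * 8 = 49 * 8 = 392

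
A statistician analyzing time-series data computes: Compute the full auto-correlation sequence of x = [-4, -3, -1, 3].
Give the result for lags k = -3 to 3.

r_xx[k] = sum_m x[m]*x[m+k], indexed from 0, for k = -3 to 3:
  r_xx[-3] = x[3]*x[0] = -12
  r_xx[-2] = x[2]*x[0] + x[3]*x[1] = -5
  r_xx[-1] = x[1]*x[0] + x[2]*x[1] + x[3]*x[2] = 12
  r_xx[0] = x[0]*x[0] + x[1]*x[1] + x[2]*x[2] + x[3]*x[3] = 35
  r_xx[1] = x[0]*x[1] + x[1]*x[2] + x[2]*x[3] = 12
  r_xx[2] = x[0]*x[2] + x[1]*x[3] = -5
  r_xx[3] = x[0]*x[3] = -12
r_xx = [-12, -5, 12, 35, 12, -5, -12]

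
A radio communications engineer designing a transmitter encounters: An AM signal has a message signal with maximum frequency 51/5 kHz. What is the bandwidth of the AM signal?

In AM (double-sideband), the bandwidth is twice the message frequency.
BW = 2 * f_m = 2 * 51/5 kHz = 102/5 kHz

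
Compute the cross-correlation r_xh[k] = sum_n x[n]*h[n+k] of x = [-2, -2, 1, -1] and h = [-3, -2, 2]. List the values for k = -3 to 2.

Both sequences indexed from 0 and zero outside their support.
Lags with overlap: k = -3 to 2.
  r_xh[-3] = x[3]*h[0] = 3
  r_xh[-2] = x[2]*h[0] + x[3]*h[1] = -1
  r_xh[-1] = x[1]*h[0] + x[2]*h[1] + x[3]*h[2] = 2
  r_xh[0] = x[0]*h[0] + x[1]*h[1] + x[2]*h[2] = 12
  r_xh[1] = x[0]*h[1] + x[1]*h[2] = 0
  r_xh[2] = x[0]*h[2] = -4
r_xh = [3, -1, 2, 12, 0, -4] (for k = -3, ..., 2)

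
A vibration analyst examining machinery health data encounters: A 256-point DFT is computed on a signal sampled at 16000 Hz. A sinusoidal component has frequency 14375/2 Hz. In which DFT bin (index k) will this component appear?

DFT frequency resolution = f_s/N = 16000/256 = 125/2 Hz
Bin index k = f_signal / resolution = 14375/2 / 125/2 = 115
The signal frequency 14375/2 Hz falls in DFT bin k = 115.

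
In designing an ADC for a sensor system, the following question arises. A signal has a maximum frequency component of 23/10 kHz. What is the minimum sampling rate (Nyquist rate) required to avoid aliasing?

By the Nyquist-Shannon sampling theorem,
the minimum sampling rate (Nyquist rate) must be at least 2 * f_max.
Nyquist rate = 2 * 23/10 kHz = 23/5 kHz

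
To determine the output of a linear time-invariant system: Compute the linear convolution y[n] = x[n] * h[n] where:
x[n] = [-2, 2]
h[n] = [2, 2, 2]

y[n] = sum_k x[k]*h[n-k]. Output length = len(x) + len(h) - 1 = 2 + 3 - 1 = 4.
y[0] = -2*2 = -4
y[1] = 2*2 + -2*2 = 0
y[2] = 2*2 + -2*2 = 0
y[3] = 2*2 = 4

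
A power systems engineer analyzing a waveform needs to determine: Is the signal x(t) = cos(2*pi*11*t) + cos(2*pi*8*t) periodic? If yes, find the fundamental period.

f1 = 11 Hz, f2 = 8 Hz
Period T1 = 1/11, T2 = 1/8
Ratio T1/T2 = 8/11, which is rational.
The signal is periodic with fundamental period T = 1/GCD(11,8) = 1 s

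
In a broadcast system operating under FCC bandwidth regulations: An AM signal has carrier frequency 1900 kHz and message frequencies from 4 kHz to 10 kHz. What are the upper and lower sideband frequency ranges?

Upper sideband (USB) = fc + [fm_low, fm_high] = 1900 + [4, 10] = [1904, 1910] kHz
Lower sideband (LSB) = fc - [fm_high, fm_low] = 1900 - [10, 4] = [1890, 1896] kHz
Total occupied spectrum: 1890 kHz to 1910 kHz (plus carrier at 1900 kHz)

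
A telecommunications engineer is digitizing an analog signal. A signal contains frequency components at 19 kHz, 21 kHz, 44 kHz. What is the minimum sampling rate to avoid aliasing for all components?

The highest frequency component is f_max = 44 kHz.
Nyquist rate = 2 * f_max = 2 * 44 kHz = 88 kHz.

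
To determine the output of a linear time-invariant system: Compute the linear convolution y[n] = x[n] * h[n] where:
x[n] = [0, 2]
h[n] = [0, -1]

y[n] = sum_k x[k]*h[n-k]. Output length = len(x) + len(h) - 1 = 2 + 2 - 1 = 3.
y[0] = 0*0 = 0
y[1] = 2*0 + 0*-1 = 0
y[2] = 2*-1 = -2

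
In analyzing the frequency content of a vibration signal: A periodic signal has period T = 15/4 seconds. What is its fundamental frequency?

The fundamental frequency is the reciprocal of the period.
f = 1/T = 1/(15/4) = 4/15 Hz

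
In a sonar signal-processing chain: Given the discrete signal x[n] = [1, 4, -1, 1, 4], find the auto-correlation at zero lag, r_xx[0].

The auto-correlation at zero lag r_xx[0] equals the signal energy.
r_xx[0] = sum of x[n]^2 = 1^2 + 4^2 + (-1)^2 + 1^2 + 4^2
= 1 + 16 + 1 + 1 + 16 = 35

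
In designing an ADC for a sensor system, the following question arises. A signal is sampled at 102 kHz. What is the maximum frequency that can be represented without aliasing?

The maximum frequency that can be represented without aliasing
is the Nyquist frequency: f_max = f_s / 2 = 102 kHz / 2 = 51 kHz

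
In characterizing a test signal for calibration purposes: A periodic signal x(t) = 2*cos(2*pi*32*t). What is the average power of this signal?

Average power of A*cos(wt) is A^2/2.
P = 2^2 / 2 = 4/2 = 2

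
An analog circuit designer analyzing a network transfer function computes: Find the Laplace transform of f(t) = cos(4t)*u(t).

Standard pair: cos(wt)*u(t) <-> s/(s^2+w^2)
With w = 4: L{cos(4t)*u(t)} = s/(s^2+16)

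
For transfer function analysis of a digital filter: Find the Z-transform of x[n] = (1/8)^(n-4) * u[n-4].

Time-shifting property: if X(z) = Z{x[n]}, then Z{x[n-d]} = z^(-d) * X(z)
X(z) = z/(z - 1/8) for x[n] = (1/8)^n * u[n]
Z{x[n-4]} = z^(-4) * z/(z - 1/8) = z^(-3)/(z - 1/8)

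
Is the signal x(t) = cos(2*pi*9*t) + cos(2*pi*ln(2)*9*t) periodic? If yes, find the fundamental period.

f1 = 9 Hz, f2 = 9*ln(2) Hz
Ratio f2/f1 = ln(2), which is irrational.
Since the frequency ratio is irrational, no common period exists.
The signal is not periodic.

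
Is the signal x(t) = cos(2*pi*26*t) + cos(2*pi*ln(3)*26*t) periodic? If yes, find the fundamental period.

f1 = 26 Hz, f2 = 26*ln(3) Hz
Ratio f2/f1 = ln(3), which is irrational.
Since the frequency ratio is irrational, no common period exists.
The signal is not periodic.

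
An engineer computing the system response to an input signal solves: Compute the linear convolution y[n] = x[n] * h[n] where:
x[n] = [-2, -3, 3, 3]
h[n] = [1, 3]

y[n] = sum_k x[k]*h[n-k]. Output length = len(x) + len(h) - 1 = 4 + 2 - 1 = 5.
y[0] = -2*1 = -2
y[1] = -3*1 + -2*3 = -9
y[2] = 3*1 + -3*3 = -6
y[3] = 3*1 + 3*3 = 12
y[4] = 3*3 = 9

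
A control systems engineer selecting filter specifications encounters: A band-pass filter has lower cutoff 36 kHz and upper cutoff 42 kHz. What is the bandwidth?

Bandwidth = f_high - f_low
= 42 kHz - 36 kHz = 6 kHz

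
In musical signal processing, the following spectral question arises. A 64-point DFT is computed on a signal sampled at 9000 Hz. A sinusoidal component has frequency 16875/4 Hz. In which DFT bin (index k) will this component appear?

DFT frequency resolution = f_s/N = 9000/64 = 1125/8 Hz
Bin index k = f_signal / resolution = 16875/4 / 1125/8 = 30
The signal frequency 16875/4 Hz falls in DFT bin k = 30.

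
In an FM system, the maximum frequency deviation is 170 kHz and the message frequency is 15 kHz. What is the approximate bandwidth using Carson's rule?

Carson's rule: BW = 2*(delta_f + f_m)
= 2*(170 + 15) kHz = 370 kHz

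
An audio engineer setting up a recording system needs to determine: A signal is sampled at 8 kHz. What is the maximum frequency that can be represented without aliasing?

The maximum frequency that can be represented without aliasing
is the Nyquist frequency: f_max = f_s / 2 = 8 kHz / 2 = 4 kHz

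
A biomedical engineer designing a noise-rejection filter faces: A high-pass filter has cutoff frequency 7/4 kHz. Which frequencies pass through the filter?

A high-pass filter passes all frequencies above the cutoff frequency 7/4 kHz and attenuates lower frequencies.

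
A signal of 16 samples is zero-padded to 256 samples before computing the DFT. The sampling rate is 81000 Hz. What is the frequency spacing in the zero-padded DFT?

Original DFT: N = 16, resolution = f_s/N = 81000/16 = 10125/2 Hz
Zero-padded DFT: N = 256, resolution = f_s/N = 81000/256 = 10125/32 Hz
Zero-padding interpolates the spectrum (finer frequency grid)
but does NOT improve the true spectral resolution (ability to resolve close frequencies).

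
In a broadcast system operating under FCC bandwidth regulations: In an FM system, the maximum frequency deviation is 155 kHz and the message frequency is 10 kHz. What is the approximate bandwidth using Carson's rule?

Carson's rule: BW = 2*(delta_f + f_m)
= 2*(155 + 10) kHz = 330 kHz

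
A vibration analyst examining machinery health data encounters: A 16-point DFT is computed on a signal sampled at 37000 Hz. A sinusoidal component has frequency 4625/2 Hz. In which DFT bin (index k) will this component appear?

DFT frequency resolution = f_s/N = 37000/16 = 4625/2 Hz
Bin index k = f_signal / resolution = 4625/2 / 4625/2 = 1
The signal frequency 4625/2 Hz falls in DFT bin k = 1.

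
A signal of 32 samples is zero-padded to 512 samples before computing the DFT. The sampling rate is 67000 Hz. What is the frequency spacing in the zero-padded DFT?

Original DFT: N = 32, resolution = f_s/N = 67000/32 = 8375/4 Hz
Zero-padded DFT: N = 512, resolution = f_s/N = 67000/512 = 8375/64 Hz
Zero-padding interpolates the spectrum (finer frequency grid)
but does NOT improve the true spectral resolution (ability to resolve close frequencies).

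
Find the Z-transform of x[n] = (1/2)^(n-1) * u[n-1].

Time-shifting property: if X(z) = Z{x[n]}, then Z{x[n-d]} = z^(-d) * X(z)
X(z) = z/(z - 1/2) for x[n] = (1/2)^n * u[n]
Z{x[n-1]} = z^(-1) * z/(z - 1/2) = 1/(z - 1/2)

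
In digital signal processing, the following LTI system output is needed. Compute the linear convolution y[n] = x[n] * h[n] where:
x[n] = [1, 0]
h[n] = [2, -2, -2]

y[n] = sum_k x[k]*h[n-k]. Output length = len(x) + len(h) - 1 = 2 + 3 - 1 = 4.
y[0] = 1*2 = 2
y[1] = 0*2 + 1*-2 = -2
y[2] = 0*-2 + 1*-2 = -2
y[3] = 0*-2 = 0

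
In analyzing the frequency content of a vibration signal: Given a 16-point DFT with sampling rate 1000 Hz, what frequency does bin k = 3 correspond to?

The frequency of DFT bin k is: f_k = k * f_s / N
f_3 = 3 * 1000 / 16 = 375/2 Hz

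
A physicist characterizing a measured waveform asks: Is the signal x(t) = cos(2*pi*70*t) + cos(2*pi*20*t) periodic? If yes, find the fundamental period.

f1 = 70 Hz, f2 = 20 Hz
Period T1 = 1/70, T2 = 1/20
Ratio T1/T2 = 20/70, which is rational.
The signal is periodic with fundamental period T = 1/GCD(70,20) = 1/10 s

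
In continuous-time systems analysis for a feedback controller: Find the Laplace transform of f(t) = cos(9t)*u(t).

Standard pair: cos(wt)*u(t) <-> s/(s^2+w^2)
With w = 9: L{cos(9t)*u(t)} = s/(s^2+81)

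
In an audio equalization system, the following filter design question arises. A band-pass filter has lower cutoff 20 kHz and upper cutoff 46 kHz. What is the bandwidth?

Bandwidth = f_high - f_low
= 46 kHz - 20 kHz = 26 kHz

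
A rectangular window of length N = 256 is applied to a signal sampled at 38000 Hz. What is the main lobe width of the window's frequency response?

For a rectangular window of length N,
the main lobe width in frequency is 2*f_s/N.
= 2*38000/256 = 2375/8 Hz
This determines the minimum frequency separation for resolving two sinusoids.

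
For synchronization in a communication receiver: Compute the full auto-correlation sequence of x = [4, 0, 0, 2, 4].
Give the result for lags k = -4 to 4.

r_xx[k] = sum_m x[m]*x[m+k], indexed from 0, for k = -4 to 4:
  r_xx[-4] = x[4]*x[0] = 16
  r_xx[-3] = x[3]*x[0] + x[4]*x[1] = 8
  r_xx[-2] = x[2]*x[0] + x[3]*x[1] + x[4]*x[2] = 0
  r_xx[-1] = x[1]*x[0] + x[2]*x[1] + x[3]*x[2] + x[4]*x[3] = 8
  r_xx[0] = x[0]*x[0] + x[1]*x[1] + x[2]*x[2] + x[3]*x[3] + x[4]*x[4] = 36
  r_xx[1] = x[0]*x[1] + x[1]*x[2] + x[2]*x[3] + x[3]*x[4] = 8
  r_xx[2] = x[0]*x[2] + x[1]*x[3] + x[2]*x[4] = 0
  r_xx[3] = x[0]*x[3] + x[1]*x[4] = 8
  r_xx[4] = x[0]*x[4] = 16
r_xx = [16, 8, 0, 8, 36, 8, 0, 8, 16]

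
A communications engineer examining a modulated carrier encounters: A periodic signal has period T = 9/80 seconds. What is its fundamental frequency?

The fundamental frequency is the reciprocal of the period.
f = 1/T = 1/(9/80) = 80/9 Hz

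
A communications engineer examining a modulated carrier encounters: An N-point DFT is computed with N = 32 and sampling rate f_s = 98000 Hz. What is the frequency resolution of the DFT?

DFT frequency resolution = f_s / N
= 98000 / 32 = 6125/2 Hz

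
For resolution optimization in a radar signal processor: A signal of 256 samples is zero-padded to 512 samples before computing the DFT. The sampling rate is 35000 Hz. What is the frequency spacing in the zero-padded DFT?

Original DFT: N = 256, resolution = f_s/N = 35000/256 = 4375/32 Hz
Zero-padded DFT: N = 512, resolution = f_s/N = 35000/512 = 4375/64 Hz
Zero-padding interpolates the spectrum (finer frequency grid)
but does NOT improve the true spectral resolution (ability to resolve close frequencies).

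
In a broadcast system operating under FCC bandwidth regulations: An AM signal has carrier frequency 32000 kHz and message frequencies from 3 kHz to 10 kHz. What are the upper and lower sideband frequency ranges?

Upper sideband (USB) = fc + [fm_low, fm_high] = 32000 + [3, 10] = [32003, 32010] kHz
Lower sideband (LSB) = fc - [fm_high, fm_low] = 32000 - [10, 3] = [31990, 31997] kHz
Total occupied spectrum: 31990 kHz to 32010 kHz (plus carrier at 32000 kHz)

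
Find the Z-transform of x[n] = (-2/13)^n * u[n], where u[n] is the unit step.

The Z-transform of a^n * u[n] is z/(z-a) for |z| > |a|.
Here a = -2/13, so X(z) = z/(z - (-2/13)) = 13z/(13z + 2)
ROC: |z| > 2/13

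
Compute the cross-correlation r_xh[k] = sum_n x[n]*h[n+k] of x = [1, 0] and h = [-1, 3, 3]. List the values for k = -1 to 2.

Both sequences indexed from 0 and zero outside their support.
Lags with overlap: k = -1 to 2.
  r_xh[-1] = x[1]*h[0] = 0
  r_xh[0] = x[0]*h[0] + x[1]*h[1] = -1
  r_xh[1] = x[0]*h[1] + x[1]*h[2] = 3
  r_xh[2] = x[0]*h[2] = 3
r_xh = [0, -1, 3, 3] (for k = -1, ..., 2)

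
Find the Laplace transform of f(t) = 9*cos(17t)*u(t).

Standard pair: cos(wt)*u(t) <-> s/(s^2+w^2)
With w = 17: L{9*cos(17t)*u(t)} = 9s/(s^2+289)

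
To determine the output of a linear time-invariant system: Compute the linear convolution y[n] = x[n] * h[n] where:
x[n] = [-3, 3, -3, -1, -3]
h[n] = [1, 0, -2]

y[n] = sum_k x[k]*h[n-k]. Output length = len(x) + len(h) - 1 = 5 + 3 - 1 = 7.
y[0] = -3*1 = -3
y[1] = 3*1 + -3*0 = 3
y[2] = -3*1 + 3*0 + -3*-2 = 3
y[3] = -1*1 + -3*0 + 3*-2 = -7
y[4] = -3*1 + -1*0 + -3*-2 = 3
y[5] = -3*0 + -1*-2 = 2
y[6] = -3*-2 = 6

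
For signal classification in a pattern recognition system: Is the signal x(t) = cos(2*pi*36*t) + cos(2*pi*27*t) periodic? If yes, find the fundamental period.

f1 = 36 Hz, f2 = 27 Hz
Period T1 = 1/36, T2 = 1/27
Ratio T1/T2 = 27/36, which is rational.
The signal is periodic with fundamental period T = 1/GCD(36,27) = 1/9 s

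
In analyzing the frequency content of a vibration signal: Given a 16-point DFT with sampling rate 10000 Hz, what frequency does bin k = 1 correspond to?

The frequency of DFT bin k is: f_k = k * f_s / N
f_1 = 1 * 10000 / 16 = 625 Hz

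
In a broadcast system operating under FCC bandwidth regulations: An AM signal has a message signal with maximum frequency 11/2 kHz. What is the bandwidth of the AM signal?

In AM (double-sideband), the bandwidth is twice the message frequency.
BW = 2 * f_m = 2 * 11/2 kHz = 11 kHz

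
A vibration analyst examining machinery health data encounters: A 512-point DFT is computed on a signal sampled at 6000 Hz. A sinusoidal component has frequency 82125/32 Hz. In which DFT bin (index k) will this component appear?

DFT frequency resolution = f_s/N = 6000/512 = 375/32 Hz
Bin index k = f_signal / resolution = 82125/32 / 375/32 = 219
The signal frequency 82125/32 Hz falls in DFT bin k = 219.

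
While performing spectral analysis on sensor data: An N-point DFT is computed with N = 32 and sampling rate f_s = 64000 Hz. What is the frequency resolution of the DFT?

DFT frequency resolution = f_s / N
= 64000 / 32 = 2000 Hz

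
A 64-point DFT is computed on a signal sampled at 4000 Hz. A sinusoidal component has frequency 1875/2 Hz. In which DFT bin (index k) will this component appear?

DFT frequency resolution = f_s/N = 4000/64 = 125/2 Hz
Bin index k = f_signal / resolution = 1875/2 / 125/2 = 15
The signal frequency 1875/2 Hz falls in DFT bin k = 15.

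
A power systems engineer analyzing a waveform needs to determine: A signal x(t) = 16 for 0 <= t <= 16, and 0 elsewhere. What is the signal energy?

Energy = integral of |x(t)|^2 dt over the signal duration
= 16^2 * 16 = 256 * 16 = 4096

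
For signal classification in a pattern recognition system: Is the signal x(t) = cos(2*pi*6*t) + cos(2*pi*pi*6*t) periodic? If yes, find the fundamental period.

f1 = 6 Hz, f2 = 6*pi Hz
Ratio f2/f1 = pi, which is irrational.
Since the frequency ratio is irrational, no common period exists.
The signal is not periodic.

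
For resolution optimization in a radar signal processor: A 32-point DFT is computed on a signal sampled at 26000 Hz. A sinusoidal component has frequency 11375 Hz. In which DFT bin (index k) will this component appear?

DFT frequency resolution = f_s/N = 26000/32 = 1625/2 Hz
Bin index k = f_signal / resolution = 11375 / 1625/2 = 14
The signal frequency 11375 Hz falls in DFT bin k = 14.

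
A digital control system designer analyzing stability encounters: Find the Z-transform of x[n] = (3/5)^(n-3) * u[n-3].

Time-shifting property: if X(z) = Z{x[n]}, then Z{x[n-d]} = z^(-d) * X(z)
X(z) = z/(z - 3/5) for x[n] = (3/5)^n * u[n]
Z{x[n-3]} = z^(-3) * z/(z - 3/5) = z^(-2)/(z - 3/5)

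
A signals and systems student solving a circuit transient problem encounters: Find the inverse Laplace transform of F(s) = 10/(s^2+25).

Standard pair: w/(s^2+w^2) <-> sin(wt)*u(t)
Recognize w^2 = 25, so w = 5; numerator 10 = 2*5.
f(t) = 2*sin(5t)*u(t)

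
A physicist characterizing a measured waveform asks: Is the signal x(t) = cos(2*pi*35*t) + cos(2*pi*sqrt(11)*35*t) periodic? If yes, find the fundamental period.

f1 = 35 Hz, f2 = 35*sqrt(11) Hz
Ratio f2/f1 = sqrt(11), which is irrational.
Since the frequency ratio is irrational, no common period exists.
The signal is not periodic.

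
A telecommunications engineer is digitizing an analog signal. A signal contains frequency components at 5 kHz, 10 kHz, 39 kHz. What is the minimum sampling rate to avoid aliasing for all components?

The highest frequency component is f_max = 39 kHz.
Nyquist rate = 2 * f_max = 2 * 39 kHz = 78 kHz.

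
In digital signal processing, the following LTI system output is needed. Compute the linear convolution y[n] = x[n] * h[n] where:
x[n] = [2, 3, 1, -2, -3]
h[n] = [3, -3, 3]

y[n] = sum_k x[k]*h[n-k]. Output length = len(x) + len(h) - 1 = 5 + 3 - 1 = 7.
y[0] = 2*3 = 6
y[1] = 3*3 + 2*-3 = 3
y[2] = 1*3 + 3*-3 + 2*3 = 0
y[3] = -2*3 + 1*-3 + 3*3 = 0
y[4] = -3*3 + -2*-3 + 1*3 = 0
y[5] = -3*-3 + -2*3 = 3
y[6] = -3*3 = -9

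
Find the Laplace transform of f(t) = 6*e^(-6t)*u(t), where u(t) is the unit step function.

Standard Laplace transform pair:
e^(-at)*u(t) <-> 1/(s+a)
With a = 6: L{6*e^(-6t)*u(t)} = 6/(s+6), ROC: Re(s) > -6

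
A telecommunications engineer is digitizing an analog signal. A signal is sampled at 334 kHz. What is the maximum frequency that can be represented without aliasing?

The maximum frequency that can be represented without aliasing
is the Nyquist frequency: f_max = f_s / 2 = 334 kHz / 2 = 167 kHz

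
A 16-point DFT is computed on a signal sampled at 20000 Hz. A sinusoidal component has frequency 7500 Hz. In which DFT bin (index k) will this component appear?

DFT frequency resolution = f_s/N = 20000/16 = 1250 Hz
Bin index k = f_signal / resolution = 7500 / 1250 = 6
The signal frequency 7500 Hz falls in DFT bin k = 6.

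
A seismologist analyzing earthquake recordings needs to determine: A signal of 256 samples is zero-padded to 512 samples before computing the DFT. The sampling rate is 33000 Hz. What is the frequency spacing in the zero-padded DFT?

Original DFT: N = 256, resolution = f_s/N = 33000/256 = 4125/32 Hz
Zero-padded DFT: N = 512, resolution = f_s/N = 33000/512 = 4125/64 Hz
Zero-padding interpolates the spectrum (finer frequency grid)
but does NOT improve the true spectral resolution (ability to resolve close frequencies).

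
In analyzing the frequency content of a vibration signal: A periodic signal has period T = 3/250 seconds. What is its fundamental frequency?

The fundamental frequency is the reciprocal of the period.
f = 1/T = 1/(3/250) = 250/3 Hz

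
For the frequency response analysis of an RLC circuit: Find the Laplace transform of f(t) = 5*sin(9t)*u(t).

Standard pair: sin(wt)*u(t) <-> w/(s^2+w^2)
With w = 9: L{5*sin(9t)*u(t)} = 45/(s^2+81)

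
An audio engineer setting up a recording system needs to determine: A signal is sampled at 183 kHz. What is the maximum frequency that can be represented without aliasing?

The maximum frequency that can be represented without aliasing
is the Nyquist frequency: f_max = f_s / 2 = 183 kHz / 2 = 183/2 kHz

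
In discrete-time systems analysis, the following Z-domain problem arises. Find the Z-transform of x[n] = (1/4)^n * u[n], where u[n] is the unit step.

The Z-transform of a^n * u[n] is z/(z-a) for |z| > |a|.
Here a = 1/4, so X(z) = z/(z - (1/4)) = 4z/(4z - 1)
ROC: |z| > 1/4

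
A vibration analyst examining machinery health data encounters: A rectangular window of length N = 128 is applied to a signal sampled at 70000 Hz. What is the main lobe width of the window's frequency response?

For a rectangular window of length N,
the main lobe width in frequency is 2*f_s/N.
= 2*70000/128 = 4375/4 Hz
This determines the minimum frequency separation for resolving two sinusoids.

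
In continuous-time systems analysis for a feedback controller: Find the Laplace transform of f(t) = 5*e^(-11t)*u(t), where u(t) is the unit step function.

Standard Laplace transform pair:
e^(-at)*u(t) <-> 1/(s+a)
With a = 11: L{5*e^(-11t)*u(t)} = 5/(s+11), ROC: Re(s) > -11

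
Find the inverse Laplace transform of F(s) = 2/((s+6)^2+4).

Standard pair: w/((s+a)^2+w^2) <-> e^(-at)*sin(wt)*u(t)
With a=6, w=2: f(t) = e^(-6t)*sin(2t)*u(t)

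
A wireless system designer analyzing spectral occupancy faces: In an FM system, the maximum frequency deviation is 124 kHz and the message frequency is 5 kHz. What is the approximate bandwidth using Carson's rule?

Carson's rule: BW = 2*(delta_f + f_m)
= 2*(124 + 5) kHz = 258 kHz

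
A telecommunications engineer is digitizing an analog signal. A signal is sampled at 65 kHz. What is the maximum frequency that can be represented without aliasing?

The maximum frequency that can be represented without aliasing
is the Nyquist frequency: f_max = f_s / 2 = 65 kHz / 2 = 65/2 kHz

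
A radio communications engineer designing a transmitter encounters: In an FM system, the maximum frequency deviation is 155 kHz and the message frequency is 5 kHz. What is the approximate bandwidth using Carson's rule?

Carson's rule: BW = 2*(delta_f + f_m)
= 2*(155 + 5) kHz = 320 kHz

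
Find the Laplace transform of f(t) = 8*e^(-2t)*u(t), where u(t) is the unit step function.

Standard Laplace transform pair:
e^(-at)*u(t) <-> 1/(s+a)
With a = 2: L{8*e^(-2t)*u(t)} = 8/(s+2), ROC: Re(s) > -2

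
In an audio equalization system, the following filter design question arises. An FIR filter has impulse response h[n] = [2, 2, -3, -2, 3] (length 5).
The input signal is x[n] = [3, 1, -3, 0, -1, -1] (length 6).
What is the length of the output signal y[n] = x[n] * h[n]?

For linear convolution, the output length is:
len(y) = len(x) + len(h) - 1 = 6 + 5 - 1 = 10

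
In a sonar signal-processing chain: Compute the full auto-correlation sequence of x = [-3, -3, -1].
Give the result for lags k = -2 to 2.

r_xx[k] = sum_m x[m]*x[m+k], indexed from 0, for k = -2 to 2:
  r_xx[-2] = x[2]*x[0] = 3
  r_xx[-1] = x[1]*x[0] + x[2]*x[1] = 12
  r_xx[0] = x[0]*x[0] + x[1]*x[1] + x[2]*x[2] = 19
  r_xx[1] = x[0]*x[1] + x[1]*x[2] = 12
  r_xx[2] = x[0]*x[2] = 3
r_xx = [3, 12, 19, 12, 3]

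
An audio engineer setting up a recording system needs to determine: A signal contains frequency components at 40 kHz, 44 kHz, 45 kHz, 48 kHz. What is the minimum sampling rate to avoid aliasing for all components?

The highest frequency component is f_max = 48 kHz.
Nyquist rate = 2 * f_max = 2 * 48 kHz = 96 kHz.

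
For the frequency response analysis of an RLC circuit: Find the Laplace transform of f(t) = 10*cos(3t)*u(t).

Standard pair: cos(wt)*u(t) <-> s/(s^2+w^2)
With w = 3: L{10*cos(3t)*u(t)} = 10s/(s^2+9)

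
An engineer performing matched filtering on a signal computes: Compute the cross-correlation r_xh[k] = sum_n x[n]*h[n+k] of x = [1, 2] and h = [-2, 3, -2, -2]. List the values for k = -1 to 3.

Both sequences indexed from 0 and zero outside their support.
Lags with overlap: k = -1 to 3.
  r_xh[-1] = x[1]*h[0] = -4
  r_xh[0] = x[0]*h[0] + x[1]*h[1] = 4
  r_xh[1] = x[0]*h[1] + x[1]*h[2] = -1
  r_xh[2] = x[0]*h[2] + x[1]*h[3] = -6
  r_xh[3] = x[0]*h[3] = -2
r_xh = [-4, 4, -1, -6, -2] (for k = -1, ..., 3)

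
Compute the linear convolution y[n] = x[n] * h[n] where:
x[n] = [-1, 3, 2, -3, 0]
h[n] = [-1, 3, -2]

y[n] = sum_k x[k]*h[n-k]. Output length = len(x) + len(h) - 1 = 5 + 3 - 1 = 7.
y[0] = -1*-1 = 1
y[1] = 3*-1 + -1*3 = -6
y[2] = 2*-1 + 3*3 + -1*-2 = 9
y[3] = -3*-1 + 2*3 + 3*-2 = 3
y[4] = 0*-1 + -3*3 + 2*-2 = -13
y[5] = 0*3 + -3*-2 = 6
y[6] = 0*-2 = 0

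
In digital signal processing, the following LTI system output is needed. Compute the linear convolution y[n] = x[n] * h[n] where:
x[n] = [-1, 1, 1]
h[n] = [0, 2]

y[n] = sum_k x[k]*h[n-k]. Output length = len(x) + len(h) - 1 = 3 + 2 - 1 = 4.
y[0] = -1*0 = 0
y[1] = 1*0 + -1*2 = -2
y[2] = 1*0 + 1*2 = 2
y[3] = 1*2 = 2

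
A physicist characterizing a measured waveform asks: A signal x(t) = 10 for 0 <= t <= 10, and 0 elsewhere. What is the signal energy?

Energy = integral of |x(t)|^2 dt over the signal duration
= 10^2 * 10 = 100 * 10 = 1000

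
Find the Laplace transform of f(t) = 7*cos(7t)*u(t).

Standard pair: cos(wt)*u(t) <-> s/(s^2+w^2)
With w = 7: L{7*cos(7t)*u(t)} = 7s/(s^2+49)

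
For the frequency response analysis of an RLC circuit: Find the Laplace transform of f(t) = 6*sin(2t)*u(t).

Standard pair: sin(wt)*u(t) <-> w/(s^2+w^2)
With w = 2: L{6*sin(2t)*u(t)} = 12/(s^2+4)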